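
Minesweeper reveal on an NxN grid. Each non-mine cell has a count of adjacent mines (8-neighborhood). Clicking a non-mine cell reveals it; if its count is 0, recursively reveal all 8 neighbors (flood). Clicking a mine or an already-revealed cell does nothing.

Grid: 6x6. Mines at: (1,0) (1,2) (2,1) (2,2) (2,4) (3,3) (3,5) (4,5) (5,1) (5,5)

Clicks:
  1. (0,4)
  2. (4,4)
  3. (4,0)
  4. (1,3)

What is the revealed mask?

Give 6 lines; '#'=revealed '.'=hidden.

Answer: ...###
...###
......
......
#...#.
......

Derivation:
Click 1 (0,4) count=0: revealed 6 new [(0,3) (0,4) (0,5) (1,3) (1,4) (1,5)] -> total=6
Click 2 (4,4) count=4: revealed 1 new [(4,4)] -> total=7
Click 3 (4,0) count=1: revealed 1 new [(4,0)] -> total=8
Click 4 (1,3) count=3: revealed 0 new [(none)] -> total=8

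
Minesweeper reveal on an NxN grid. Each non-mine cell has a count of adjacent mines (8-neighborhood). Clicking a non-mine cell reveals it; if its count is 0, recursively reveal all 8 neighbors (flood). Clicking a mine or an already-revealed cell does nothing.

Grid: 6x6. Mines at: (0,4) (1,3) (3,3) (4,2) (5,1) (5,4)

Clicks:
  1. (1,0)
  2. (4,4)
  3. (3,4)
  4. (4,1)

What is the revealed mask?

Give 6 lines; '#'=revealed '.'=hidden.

Answer: ###...
###...
###...
###.#.
##..#.
......

Derivation:
Click 1 (1,0) count=0: revealed 14 new [(0,0) (0,1) (0,2) (1,0) (1,1) (1,2) (2,0) (2,1) (2,2) (3,0) (3,1) (3,2) (4,0) (4,1)] -> total=14
Click 2 (4,4) count=2: revealed 1 new [(4,4)] -> total=15
Click 3 (3,4) count=1: revealed 1 new [(3,4)] -> total=16
Click 4 (4,1) count=2: revealed 0 new [(none)] -> total=16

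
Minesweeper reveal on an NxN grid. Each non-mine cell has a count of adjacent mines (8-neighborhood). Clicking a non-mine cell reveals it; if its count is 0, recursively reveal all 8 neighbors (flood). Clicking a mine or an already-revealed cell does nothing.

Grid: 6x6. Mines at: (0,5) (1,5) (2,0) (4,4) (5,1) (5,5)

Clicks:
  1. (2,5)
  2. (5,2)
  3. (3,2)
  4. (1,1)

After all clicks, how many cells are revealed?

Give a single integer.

Click 1 (2,5) count=1: revealed 1 new [(2,5)] -> total=1
Click 2 (5,2) count=1: revealed 1 new [(5,2)] -> total=2
Click 3 (3,2) count=0: revealed 21 new [(0,0) (0,1) (0,2) (0,3) (0,4) (1,0) (1,1) (1,2) (1,3) (1,4) (2,1) (2,2) (2,3) (2,4) (3,1) (3,2) (3,3) (3,4) (4,1) (4,2) (4,3)] -> total=23
Click 4 (1,1) count=1: revealed 0 new [(none)] -> total=23

Answer: 23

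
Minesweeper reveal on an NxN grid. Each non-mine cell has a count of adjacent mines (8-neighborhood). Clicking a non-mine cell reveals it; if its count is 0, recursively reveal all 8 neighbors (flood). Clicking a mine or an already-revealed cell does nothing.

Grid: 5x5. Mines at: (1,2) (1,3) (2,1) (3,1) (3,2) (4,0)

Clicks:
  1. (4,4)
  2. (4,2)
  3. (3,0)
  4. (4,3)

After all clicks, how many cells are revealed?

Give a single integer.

Click 1 (4,4) count=0: revealed 6 new [(2,3) (2,4) (3,3) (3,4) (4,3) (4,4)] -> total=6
Click 2 (4,2) count=2: revealed 1 new [(4,2)] -> total=7
Click 3 (3,0) count=3: revealed 1 new [(3,0)] -> total=8
Click 4 (4,3) count=1: revealed 0 new [(none)] -> total=8

Answer: 8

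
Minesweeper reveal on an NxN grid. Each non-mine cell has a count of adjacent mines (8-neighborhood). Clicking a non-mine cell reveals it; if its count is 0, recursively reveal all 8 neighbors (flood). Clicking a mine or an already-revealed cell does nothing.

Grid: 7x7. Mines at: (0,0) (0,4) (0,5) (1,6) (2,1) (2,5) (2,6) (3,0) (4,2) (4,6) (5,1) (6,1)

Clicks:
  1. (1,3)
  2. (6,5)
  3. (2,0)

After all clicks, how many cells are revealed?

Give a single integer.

Answer: 18

Derivation:
Click 1 (1,3) count=1: revealed 1 new [(1,3)] -> total=1
Click 2 (6,5) count=0: revealed 16 new [(3,3) (3,4) (3,5) (4,3) (4,4) (4,5) (5,2) (5,3) (5,4) (5,5) (5,6) (6,2) (6,3) (6,4) (6,5) (6,6)] -> total=17
Click 3 (2,0) count=2: revealed 1 new [(2,0)] -> total=18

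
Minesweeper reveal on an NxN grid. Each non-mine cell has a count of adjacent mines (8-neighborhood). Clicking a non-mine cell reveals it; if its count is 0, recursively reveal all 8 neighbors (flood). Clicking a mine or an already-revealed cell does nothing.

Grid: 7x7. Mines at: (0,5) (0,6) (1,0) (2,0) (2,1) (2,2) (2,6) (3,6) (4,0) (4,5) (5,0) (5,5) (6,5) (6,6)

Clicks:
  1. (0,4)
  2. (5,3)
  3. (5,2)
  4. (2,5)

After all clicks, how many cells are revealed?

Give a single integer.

Answer: 18

Derivation:
Click 1 (0,4) count=1: revealed 1 new [(0,4)] -> total=1
Click 2 (5,3) count=0: revealed 16 new [(3,1) (3,2) (3,3) (3,4) (4,1) (4,2) (4,3) (4,4) (5,1) (5,2) (5,3) (5,4) (6,1) (6,2) (6,3) (6,4)] -> total=17
Click 3 (5,2) count=0: revealed 0 new [(none)] -> total=17
Click 4 (2,5) count=2: revealed 1 new [(2,5)] -> total=18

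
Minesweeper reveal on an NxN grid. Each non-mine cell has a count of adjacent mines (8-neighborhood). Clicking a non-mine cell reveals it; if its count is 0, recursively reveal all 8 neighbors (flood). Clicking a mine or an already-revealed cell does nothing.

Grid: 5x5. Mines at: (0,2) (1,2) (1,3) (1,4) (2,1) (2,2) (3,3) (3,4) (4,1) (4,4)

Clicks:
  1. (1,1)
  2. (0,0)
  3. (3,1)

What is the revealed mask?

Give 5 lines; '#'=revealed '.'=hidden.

Click 1 (1,1) count=4: revealed 1 new [(1,1)] -> total=1
Click 2 (0,0) count=0: revealed 3 new [(0,0) (0,1) (1,0)] -> total=4
Click 3 (3,1) count=3: revealed 1 new [(3,1)] -> total=5

Answer: ##...
##...
.....
.#...
.....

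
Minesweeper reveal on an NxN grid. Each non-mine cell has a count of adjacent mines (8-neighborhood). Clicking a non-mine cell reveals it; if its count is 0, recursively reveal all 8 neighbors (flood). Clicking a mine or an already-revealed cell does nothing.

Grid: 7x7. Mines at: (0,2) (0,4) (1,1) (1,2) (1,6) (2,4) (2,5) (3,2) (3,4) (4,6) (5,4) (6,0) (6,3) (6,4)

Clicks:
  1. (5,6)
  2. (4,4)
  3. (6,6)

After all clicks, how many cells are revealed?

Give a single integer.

Click 1 (5,6) count=1: revealed 1 new [(5,6)] -> total=1
Click 2 (4,4) count=2: revealed 1 new [(4,4)] -> total=2
Click 3 (6,6) count=0: revealed 3 new [(5,5) (6,5) (6,6)] -> total=5

Answer: 5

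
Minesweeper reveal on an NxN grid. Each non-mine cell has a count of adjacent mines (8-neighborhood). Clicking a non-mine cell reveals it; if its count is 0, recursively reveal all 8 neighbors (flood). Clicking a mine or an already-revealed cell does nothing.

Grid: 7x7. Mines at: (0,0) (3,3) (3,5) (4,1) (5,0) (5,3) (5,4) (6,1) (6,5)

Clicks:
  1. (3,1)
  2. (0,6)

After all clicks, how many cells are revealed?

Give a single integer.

Click 1 (3,1) count=1: revealed 1 new [(3,1)] -> total=1
Click 2 (0,6) count=0: revealed 22 new [(0,1) (0,2) (0,3) (0,4) (0,5) (0,6) (1,0) (1,1) (1,2) (1,3) (1,4) (1,5) (1,6) (2,0) (2,1) (2,2) (2,3) (2,4) (2,5) (2,6) (3,0) (3,2)] -> total=23

Answer: 23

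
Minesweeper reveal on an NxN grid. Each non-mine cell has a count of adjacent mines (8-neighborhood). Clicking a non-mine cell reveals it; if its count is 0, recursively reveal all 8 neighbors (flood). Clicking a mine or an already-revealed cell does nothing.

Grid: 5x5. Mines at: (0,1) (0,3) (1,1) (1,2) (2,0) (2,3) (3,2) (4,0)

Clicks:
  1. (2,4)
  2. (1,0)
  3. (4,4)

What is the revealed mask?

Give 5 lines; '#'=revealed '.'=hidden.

Answer: .....
#....
....#
...##
...##

Derivation:
Click 1 (2,4) count=1: revealed 1 new [(2,4)] -> total=1
Click 2 (1,0) count=3: revealed 1 new [(1,0)] -> total=2
Click 3 (4,4) count=0: revealed 4 new [(3,3) (3,4) (4,3) (4,4)] -> total=6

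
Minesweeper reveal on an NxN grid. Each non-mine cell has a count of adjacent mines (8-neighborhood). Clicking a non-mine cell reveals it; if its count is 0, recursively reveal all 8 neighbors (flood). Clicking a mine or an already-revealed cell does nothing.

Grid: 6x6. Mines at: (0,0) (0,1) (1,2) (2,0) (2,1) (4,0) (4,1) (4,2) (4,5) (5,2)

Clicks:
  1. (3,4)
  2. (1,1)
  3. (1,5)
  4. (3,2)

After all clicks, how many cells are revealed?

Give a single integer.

Click 1 (3,4) count=1: revealed 1 new [(3,4)] -> total=1
Click 2 (1,1) count=5: revealed 1 new [(1,1)] -> total=2
Click 3 (1,5) count=0: revealed 11 new [(0,3) (0,4) (0,5) (1,3) (1,4) (1,5) (2,3) (2,4) (2,5) (3,3) (3,5)] -> total=13
Click 4 (3,2) count=3: revealed 1 new [(3,2)] -> total=14

Answer: 14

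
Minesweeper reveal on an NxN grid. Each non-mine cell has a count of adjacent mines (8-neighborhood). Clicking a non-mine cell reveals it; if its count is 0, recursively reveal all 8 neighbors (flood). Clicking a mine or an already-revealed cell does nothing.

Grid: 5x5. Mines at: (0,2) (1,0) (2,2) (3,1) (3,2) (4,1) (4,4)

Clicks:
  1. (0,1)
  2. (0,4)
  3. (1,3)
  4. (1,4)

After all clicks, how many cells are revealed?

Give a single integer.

Click 1 (0,1) count=2: revealed 1 new [(0,1)] -> total=1
Click 2 (0,4) count=0: revealed 8 new [(0,3) (0,4) (1,3) (1,4) (2,3) (2,4) (3,3) (3,4)] -> total=9
Click 3 (1,3) count=2: revealed 0 new [(none)] -> total=9
Click 4 (1,4) count=0: revealed 0 new [(none)] -> total=9

Answer: 9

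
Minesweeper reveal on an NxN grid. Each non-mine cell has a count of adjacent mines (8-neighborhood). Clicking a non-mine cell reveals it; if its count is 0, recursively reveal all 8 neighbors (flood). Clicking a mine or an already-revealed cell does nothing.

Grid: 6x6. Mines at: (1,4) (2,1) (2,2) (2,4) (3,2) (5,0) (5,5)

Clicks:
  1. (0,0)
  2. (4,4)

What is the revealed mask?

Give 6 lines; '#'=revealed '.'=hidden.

Click 1 (0,0) count=0: revealed 8 new [(0,0) (0,1) (0,2) (0,3) (1,0) (1,1) (1,2) (1,3)] -> total=8
Click 2 (4,4) count=1: revealed 1 new [(4,4)] -> total=9

Answer: ####..
####..
......
......
....#.
......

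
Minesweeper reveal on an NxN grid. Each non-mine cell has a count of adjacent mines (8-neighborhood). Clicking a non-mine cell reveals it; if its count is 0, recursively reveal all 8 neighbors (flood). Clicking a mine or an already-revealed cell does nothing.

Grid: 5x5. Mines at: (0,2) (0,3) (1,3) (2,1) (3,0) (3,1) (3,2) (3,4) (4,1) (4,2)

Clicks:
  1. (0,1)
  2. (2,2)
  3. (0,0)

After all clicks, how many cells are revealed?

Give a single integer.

Answer: 5

Derivation:
Click 1 (0,1) count=1: revealed 1 new [(0,1)] -> total=1
Click 2 (2,2) count=4: revealed 1 new [(2,2)] -> total=2
Click 3 (0,0) count=0: revealed 3 new [(0,0) (1,0) (1,1)] -> total=5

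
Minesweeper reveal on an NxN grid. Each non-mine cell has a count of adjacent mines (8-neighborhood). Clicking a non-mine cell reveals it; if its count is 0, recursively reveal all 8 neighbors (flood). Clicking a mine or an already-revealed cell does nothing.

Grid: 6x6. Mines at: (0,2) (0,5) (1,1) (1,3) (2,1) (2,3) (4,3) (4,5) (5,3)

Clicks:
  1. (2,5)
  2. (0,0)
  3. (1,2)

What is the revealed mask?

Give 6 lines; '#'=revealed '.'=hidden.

Answer: #.....
..#.##
....##
....##
......
......

Derivation:
Click 1 (2,5) count=0: revealed 6 new [(1,4) (1,5) (2,4) (2,5) (3,4) (3,5)] -> total=6
Click 2 (0,0) count=1: revealed 1 new [(0,0)] -> total=7
Click 3 (1,2) count=5: revealed 1 new [(1,2)] -> total=8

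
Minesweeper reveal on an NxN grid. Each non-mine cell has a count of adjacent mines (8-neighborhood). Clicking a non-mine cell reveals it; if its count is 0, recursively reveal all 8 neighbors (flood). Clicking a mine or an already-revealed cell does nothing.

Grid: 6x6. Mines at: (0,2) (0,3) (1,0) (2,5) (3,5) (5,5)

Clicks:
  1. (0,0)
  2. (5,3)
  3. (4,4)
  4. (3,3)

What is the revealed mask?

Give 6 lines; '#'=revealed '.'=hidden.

Click 1 (0,0) count=1: revealed 1 new [(0,0)] -> total=1
Click 2 (5,3) count=0: revealed 24 new [(1,1) (1,2) (1,3) (1,4) (2,0) (2,1) (2,2) (2,3) (2,4) (3,0) (3,1) (3,2) (3,3) (3,4) (4,0) (4,1) (4,2) (4,3) (4,4) (5,0) (5,1) (5,2) (5,3) (5,4)] -> total=25
Click 3 (4,4) count=2: revealed 0 new [(none)] -> total=25
Click 4 (3,3) count=0: revealed 0 new [(none)] -> total=25

Answer: #.....
.####.
#####.
#####.
#####.
#####.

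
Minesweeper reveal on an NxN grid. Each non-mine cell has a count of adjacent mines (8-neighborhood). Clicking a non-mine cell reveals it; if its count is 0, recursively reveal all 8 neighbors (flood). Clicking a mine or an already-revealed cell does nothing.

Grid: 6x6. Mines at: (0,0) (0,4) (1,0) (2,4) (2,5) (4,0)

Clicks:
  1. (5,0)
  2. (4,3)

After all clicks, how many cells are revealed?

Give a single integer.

Click 1 (5,0) count=1: revealed 1 new [(5,0)] -> total=1
Click 2 (4,3) count=0: revealed 24 new [(0,1) (0,2) (0,3) (1,1) (1,2) (1,3) (2,1) (2,2) (2,3) (3,1) (3,2) (3,3) (3,4) (3,5) (4,1) (4,2) (4,3) (4,4) (4,5) (5,1) (5,2) (5,3) (5,4) (5,5)] -> total=25

Answer: 25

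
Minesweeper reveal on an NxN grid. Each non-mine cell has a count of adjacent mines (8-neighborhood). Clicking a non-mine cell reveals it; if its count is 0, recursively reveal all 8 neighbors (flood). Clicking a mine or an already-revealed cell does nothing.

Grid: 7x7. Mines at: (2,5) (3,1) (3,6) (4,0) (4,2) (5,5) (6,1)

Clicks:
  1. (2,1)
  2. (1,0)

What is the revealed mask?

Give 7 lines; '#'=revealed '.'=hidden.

Click 1 (2,1) count=1: revealed 1 new [(2,1)] -> total=1
Click 2 (1,0) count=0: revealed 21 new [(0,0) (0,1) (0,2) (0,3) (0,4) (0,5) (0,6) (1,0) (1,1) (1,2) (1,3) (1,4) (1,5) (1,6) (2,0) (2,2) (2,3) (2,4) (3,2) (3,3) (3,4)] -> total=22

Answer: #######
#######
#####..
..###..
.......
.......
.......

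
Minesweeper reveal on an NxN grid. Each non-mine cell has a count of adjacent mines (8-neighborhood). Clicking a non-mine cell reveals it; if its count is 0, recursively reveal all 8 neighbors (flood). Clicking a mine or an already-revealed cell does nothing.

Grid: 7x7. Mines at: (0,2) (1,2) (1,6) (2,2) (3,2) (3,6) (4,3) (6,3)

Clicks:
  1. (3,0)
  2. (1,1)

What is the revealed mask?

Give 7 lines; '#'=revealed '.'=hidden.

Answer: ##.....
##.....
##.....
##.....
###....
###....
###....

Derivation:
Click 1 (3,0) count=0: revealed 17 new [(0,0) (0,1) (1,0) (1,1) (2,0) (2,1) (3,0) (3,1) (4,0) (4,1) (4,2) (5,0) (5,1) (5,2) (6,0) (6,1) (6,2)] -> total=17
Click 2 (1,1) count=3: revealed 0 new [(none)] -> total=17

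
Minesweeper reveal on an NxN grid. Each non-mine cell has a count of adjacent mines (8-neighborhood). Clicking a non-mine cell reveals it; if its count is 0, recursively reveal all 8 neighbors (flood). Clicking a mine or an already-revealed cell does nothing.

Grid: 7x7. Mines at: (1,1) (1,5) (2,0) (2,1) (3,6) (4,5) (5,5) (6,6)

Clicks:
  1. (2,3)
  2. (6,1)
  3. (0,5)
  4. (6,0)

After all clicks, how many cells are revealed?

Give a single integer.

Click 1 (2,3) count=0: revealed 29 new [(0,2) (0,3) (0,4) (1,2) (1,3) (1,4) (2,2) (2,3) (2,4) (3,0) (3,1) (3,2) (3,3) (3,4) (4,0) (4,1) (4,2) (4,3) (4,4) (5,0) (5,1) (5,2) (5,3) (5,4) (6,0) (6,1) (6,2) (6,3) (6,4)] -> total=29
Click 2 (6,1) count=0: revealed 0 new [(none)] -> total=29
Click 3 (0,5) count=1: revealed 1 new [(0,5)] -> total=30
Click 4 (6,0) count=0: revealed 0 new [(none)] -> total=30

Answer: 30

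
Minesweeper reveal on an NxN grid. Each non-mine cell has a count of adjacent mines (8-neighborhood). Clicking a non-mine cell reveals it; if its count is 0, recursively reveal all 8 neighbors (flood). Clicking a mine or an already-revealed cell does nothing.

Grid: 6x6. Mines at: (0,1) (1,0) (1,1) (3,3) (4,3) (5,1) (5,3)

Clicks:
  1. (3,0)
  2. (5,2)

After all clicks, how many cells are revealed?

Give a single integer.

Answer: 10

Derivation:
Click 1 (3,0) count=0: revealed 9 new [(2,0) (2,1) (2,2) (3,0) (3,1) (3,2) (4,0) (4,1) (4,2)] -> total=9
Click 2 (5,2) count=3: revealed 1 new [(5,2)] -> total=10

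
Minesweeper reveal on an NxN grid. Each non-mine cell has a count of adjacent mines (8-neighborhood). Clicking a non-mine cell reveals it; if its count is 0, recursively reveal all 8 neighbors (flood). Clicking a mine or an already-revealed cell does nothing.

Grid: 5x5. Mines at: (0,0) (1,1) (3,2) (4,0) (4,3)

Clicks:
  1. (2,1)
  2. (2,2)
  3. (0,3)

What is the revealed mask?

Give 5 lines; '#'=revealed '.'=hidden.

Click 1 (2,1) count=2: revealed 1 new [(2,1)] -> total=1
Click 2 (2,2) count=2: revealed 1 new [(2,2)] -> total=2
Click 3 (0,3) count=0: revealed 10 new [(0,2) (0,3) (0,4) (1,2) (1,3) (1,4) (2,3) (2,4) (3,3) (3,4)] -> total=12

Answer: ..###
..###
.####
...##
.....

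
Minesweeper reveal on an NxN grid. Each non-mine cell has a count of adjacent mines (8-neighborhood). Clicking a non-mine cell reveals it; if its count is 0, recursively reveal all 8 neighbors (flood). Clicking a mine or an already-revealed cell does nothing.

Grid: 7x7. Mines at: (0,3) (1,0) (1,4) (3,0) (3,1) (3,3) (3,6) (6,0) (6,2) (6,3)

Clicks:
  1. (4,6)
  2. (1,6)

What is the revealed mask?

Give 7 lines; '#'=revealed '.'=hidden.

Answer: .....##
.....##
.....##
.......
......#
.......
.......

Derivation:
Click 1 (4,6) count=1: revealed 1 new [(4,6)] -> total=1
Click 2 (1,6) count=0: revealed 6 new [(0,5) (0,6) (1,5) (1,6) (2,5) (2,6)] -> total=7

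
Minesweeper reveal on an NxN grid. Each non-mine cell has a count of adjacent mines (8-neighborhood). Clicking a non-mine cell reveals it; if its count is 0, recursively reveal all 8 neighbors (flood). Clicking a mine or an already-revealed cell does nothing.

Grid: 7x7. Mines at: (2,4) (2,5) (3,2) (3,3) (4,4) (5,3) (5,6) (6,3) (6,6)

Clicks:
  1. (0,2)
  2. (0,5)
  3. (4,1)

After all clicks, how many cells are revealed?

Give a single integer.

Click 1 (0,2) count=0: revealed 29 new [(0,0) (0,1) (0,2) (0,3) (0,4) (0,5) (0,6) (1,0) (1,1) (1,2) (1,3) (1,4) (1,5) (1,6) (2,0) (2,1) (2,2) (2,3) (3,0) (3,1) (4,0) (4,1) (4,2) (5,0) (5,1) (5,2) (6,0) (6,1) (6,2)] -> total=29
Click 2 (0,5) count=0: revealed 0 new [(none)] -> total=29
Click 3 (4,1) count=1: revealed 0 new [(none)] -> total=29

Answer: 29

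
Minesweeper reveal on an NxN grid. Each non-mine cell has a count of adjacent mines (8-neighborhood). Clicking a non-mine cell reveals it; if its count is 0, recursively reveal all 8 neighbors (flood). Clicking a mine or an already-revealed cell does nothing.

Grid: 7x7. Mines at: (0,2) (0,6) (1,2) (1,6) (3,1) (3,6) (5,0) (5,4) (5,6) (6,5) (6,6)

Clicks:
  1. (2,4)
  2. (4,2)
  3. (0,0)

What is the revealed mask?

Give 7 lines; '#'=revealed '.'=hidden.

Click 1 (2,4) count=0: revealed 18 new [(0,3) (0,4) (0,5) (1,3) (1,4) (1,5) (2,2) (2,3) (2,4) (2,5) (3,2) (3,3) (3,4) (3,5) (4,2) (4,3) (4,4) (4,5)] -> total=18
Click 2 (4,2) count=1: revealed 0 new [(none)] -> total=18
Click 3 (0,0) count=0: revealed 6 new [(0,0) (0,1) (1,0) (1,1) (2,0) (2,1)] -> total=24

Answer: ##.###.
##.###.
######.
..####.
..####.
.......
.......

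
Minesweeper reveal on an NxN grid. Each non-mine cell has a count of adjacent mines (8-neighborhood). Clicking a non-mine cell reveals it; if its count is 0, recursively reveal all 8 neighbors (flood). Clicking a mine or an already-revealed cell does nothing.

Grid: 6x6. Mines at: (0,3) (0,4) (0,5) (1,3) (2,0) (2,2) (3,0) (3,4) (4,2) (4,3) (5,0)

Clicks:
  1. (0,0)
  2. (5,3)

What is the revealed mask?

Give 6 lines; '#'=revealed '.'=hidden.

Answer: ###...
###...
......
......
......
...#..

Derivation:
Click 1 (0,0) count=0: revealed 6 new [(0,0) (0,1) (0,2) (1,0) (1,1) (1,2)] -> total=6
Click 2 (5,3) count=2: revealed 1 new [(5,3)] -> total=7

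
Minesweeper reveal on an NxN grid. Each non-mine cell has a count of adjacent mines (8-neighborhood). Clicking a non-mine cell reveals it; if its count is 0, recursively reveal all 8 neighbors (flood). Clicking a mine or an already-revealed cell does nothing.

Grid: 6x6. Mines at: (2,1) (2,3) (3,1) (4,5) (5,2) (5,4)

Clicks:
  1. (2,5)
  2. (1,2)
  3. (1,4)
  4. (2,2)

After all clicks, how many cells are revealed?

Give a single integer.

Click 1 (2,5) count=0: revealed 16 new [(0,0) (0,1) (0,2) (0,3) (0,4) (0,5) (1,0) (1,1) (1,2) (1,3) (1,4) (1,5) (2,4) (2,5) (3,4) (3,5)] -> total=16
Click 2 (1,2) count=2: revealed 0 new [(none)] -> total=16
Click 3 (1,4) count=1: revealed 0 new [(none)] -> total=16
Click 4 (2,2) count=3: revealed 1 new [(2,2)] -> total=17

Answer: 17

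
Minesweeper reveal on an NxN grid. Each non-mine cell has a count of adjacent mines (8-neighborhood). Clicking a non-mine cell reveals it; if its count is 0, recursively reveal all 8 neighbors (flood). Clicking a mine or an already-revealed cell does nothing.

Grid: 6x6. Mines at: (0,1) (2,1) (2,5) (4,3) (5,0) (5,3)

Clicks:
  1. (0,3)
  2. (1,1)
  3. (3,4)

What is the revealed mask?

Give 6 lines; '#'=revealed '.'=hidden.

Answer: ..####
.#####
..###.
..###.
......
......

Derivation:
Click 1 (0,3) count=0: revealed 14 new [(0,2) (0,3) (0,4) (0,5) (1,2) (1,3) (1,4) (1,5) (2,2) (2,3) (2,4) (3,2) (3,3) (3,4)] -> total=14
Click 2 (1,1) count=2: revealed 1 new [(1,1)] -> total=15
Click 3 (3,4) count=2: revealed 0 new [(none)] -> total=15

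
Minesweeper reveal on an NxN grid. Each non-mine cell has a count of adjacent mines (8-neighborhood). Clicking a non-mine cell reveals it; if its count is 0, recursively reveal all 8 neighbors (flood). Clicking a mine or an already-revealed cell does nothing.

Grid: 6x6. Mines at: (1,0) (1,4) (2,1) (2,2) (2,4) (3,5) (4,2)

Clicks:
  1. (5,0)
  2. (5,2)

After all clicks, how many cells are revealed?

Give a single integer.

Click 1 (5,0) count=0: revealed 6 new [(3,0) (3,1) (4,0) (4,1) (5,0) (5,1)] -> total=6
Click 2 (5,2) count=1: revealed 1 new [(5,2)] -> total=7

Answer: 7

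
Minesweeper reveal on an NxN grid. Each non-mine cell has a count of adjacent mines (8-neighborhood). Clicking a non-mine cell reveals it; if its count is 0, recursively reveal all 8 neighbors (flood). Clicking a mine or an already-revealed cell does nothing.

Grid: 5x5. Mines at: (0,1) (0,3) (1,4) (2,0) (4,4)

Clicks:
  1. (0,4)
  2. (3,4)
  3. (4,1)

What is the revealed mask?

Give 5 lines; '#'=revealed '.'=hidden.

Click 1 (0,4) count=2: revealed 1 new [(0,4)] -> total=1
Click 2 (3,4) count=1: revealed 1 new [(3,4)] -> total=2
Click 3 (4,1) count=0: revealed 14 new [(1,1) (1,2) (1,3) (2,1) (2,2) (2,3) (3,0) (3,1) (3,2) (3,3) (4,0) (4,1) (4,2) (4,3)] -> total=16

Answer: ....#
.###.
.###.
#####
####.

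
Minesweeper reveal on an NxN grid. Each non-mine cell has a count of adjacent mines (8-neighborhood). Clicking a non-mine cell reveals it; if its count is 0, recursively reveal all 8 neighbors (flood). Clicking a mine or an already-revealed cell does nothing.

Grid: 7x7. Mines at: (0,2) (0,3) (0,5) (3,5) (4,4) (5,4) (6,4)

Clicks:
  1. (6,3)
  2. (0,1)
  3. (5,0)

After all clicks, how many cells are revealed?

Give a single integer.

Click 1 (6,3) count=2: revealed 1 new [(6,3)] -> total=1
Click 2 (0,1) count=1: revealed 1 new [(0,1)] -> total=2
Click 3 (5,0) count=0: revealed 27 new [(0,0) (1,0) (1,1) (1,2) (1,3) (1,4) (2,0) (2,1) (2,2) (2,3) (2,4) (3,0) (3,1) (3,2) (3,3) (3,4) (4,0) (4,1) (4,2) (4,3) (5,0) (5,1) (5,2) (5,3) (6,0) (6,1) (6,2)] -> total=29

Answer: 29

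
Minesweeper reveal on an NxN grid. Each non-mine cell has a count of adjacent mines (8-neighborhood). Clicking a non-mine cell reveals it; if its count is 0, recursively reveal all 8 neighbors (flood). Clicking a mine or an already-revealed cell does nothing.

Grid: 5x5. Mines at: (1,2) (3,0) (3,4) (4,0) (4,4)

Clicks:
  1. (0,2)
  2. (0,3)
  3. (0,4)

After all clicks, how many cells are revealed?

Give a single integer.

Answer: 7

Derivation:
Click 1 (0,2) count=1: revealed 1 new [(0,2)] -> total=1
Click 2 (0,3) count=1: revealed 1 new [(0,3)] -> total=2
Click 3 (0,4) count=0: revealed 5 new [(0,4) (1,3) (1,4) (2,3) (2,4)] -> total=7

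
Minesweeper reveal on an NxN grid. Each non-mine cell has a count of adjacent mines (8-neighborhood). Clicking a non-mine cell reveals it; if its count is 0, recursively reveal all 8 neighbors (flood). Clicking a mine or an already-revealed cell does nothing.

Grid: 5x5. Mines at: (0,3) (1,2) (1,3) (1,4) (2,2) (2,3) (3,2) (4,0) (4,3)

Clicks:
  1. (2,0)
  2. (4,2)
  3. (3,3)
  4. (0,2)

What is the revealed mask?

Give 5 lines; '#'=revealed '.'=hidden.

Answer: ###..
##...
##...
##.#.
..#..

Derivation:
Click 1 (2,0) count=0: revealed 8 new [(0,0) (0,1) (1,0) (1,1) (2,0) (2,1) (3,0) (3,1)] -> total=8
Click 2 (4,2) count=2: revealed 1 new [(4,2)] -> total=9
Click 3 (3,3) count=4: revealed 1 new [(3,3)] -> total=10
Click 4 (0,2) count=3: revealed 1 new [(0,2)] -> total=11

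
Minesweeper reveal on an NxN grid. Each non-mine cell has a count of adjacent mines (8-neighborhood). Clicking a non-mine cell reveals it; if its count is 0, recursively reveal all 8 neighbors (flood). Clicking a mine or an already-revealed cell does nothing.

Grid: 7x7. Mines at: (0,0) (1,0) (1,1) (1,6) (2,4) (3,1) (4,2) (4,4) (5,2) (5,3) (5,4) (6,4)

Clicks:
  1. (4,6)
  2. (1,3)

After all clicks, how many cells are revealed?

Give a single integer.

Click 1 (4,6) count=0: revealed 10 new [(2,5) (2,6) (3,5) (3,6) (4,5) (4,6) (5,5) (5,6) (6,5) (6,6)] -> total=10
Click 2 (1,3) count=1: revealed 1 new [(1,3)] -> total=11

Answer: 11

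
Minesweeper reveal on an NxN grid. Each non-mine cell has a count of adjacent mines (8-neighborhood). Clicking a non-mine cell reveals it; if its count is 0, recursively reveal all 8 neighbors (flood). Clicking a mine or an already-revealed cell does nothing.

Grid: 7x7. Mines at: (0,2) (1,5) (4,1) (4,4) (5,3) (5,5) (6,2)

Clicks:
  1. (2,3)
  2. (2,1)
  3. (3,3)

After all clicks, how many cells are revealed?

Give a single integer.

Click 1 (2,3) count=0: revealed 17 new [(0,0) (0,1) (1,0) (1,1) (1,2) (1,3) (1,4) (2,0) (2,1) (2,2) (2,3) (2,4) (3,0) (3,1) (3,2) (3,3) (3,4)] -> total=17
Click 2 (2,1) count=0: revealed 0 new [(none)] -> total=17
Click 3 (3,3) count=1: revealed 0 new [(none)] -> total=17

Answer: 17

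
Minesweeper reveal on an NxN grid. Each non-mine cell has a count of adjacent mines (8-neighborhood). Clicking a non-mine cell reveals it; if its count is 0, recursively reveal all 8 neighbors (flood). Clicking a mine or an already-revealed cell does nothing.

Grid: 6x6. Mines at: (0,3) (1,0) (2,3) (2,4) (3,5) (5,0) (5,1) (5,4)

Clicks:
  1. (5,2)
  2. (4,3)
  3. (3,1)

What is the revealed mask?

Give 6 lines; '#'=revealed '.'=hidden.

Click 1 (5,2) count=1: revealed 1 new [(5,2)] -> total=1
Click 2 (4,3) count=1: revealed 1 new [(4,3)] -> total=2
Click 3 (3,1) count=0: revealed 9 new [(2,0) (2,1) (2,2) (3,0) (3,1) (3,2) (4,0) (4,1) (4,2)] -> total=11

Answer: ......
......
###...
###...
####..
..#...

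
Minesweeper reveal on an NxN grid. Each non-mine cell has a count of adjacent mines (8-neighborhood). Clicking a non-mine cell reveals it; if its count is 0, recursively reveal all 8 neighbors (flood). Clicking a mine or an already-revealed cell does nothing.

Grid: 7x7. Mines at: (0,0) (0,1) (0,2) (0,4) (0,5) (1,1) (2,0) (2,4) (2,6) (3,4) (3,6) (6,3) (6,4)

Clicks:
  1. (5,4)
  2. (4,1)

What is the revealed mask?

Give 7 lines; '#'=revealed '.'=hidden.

Click 1 (5,4) count=2: revealed 1 new [(5,4)] -> total=1
Click 2 (4,1) count=0: revealed 18 new [(2,1) (2,2) (2,3) (3,0) (3,1) (3,2) (3,3) (4,0) (4,1) (4,2) (4,3) (5,0) (5,1) (5,2) (5,3) (6,0) (6,1) (6,2)] -> total=19

Answer: .......
.......
.###...
####...
####...
#####..
###....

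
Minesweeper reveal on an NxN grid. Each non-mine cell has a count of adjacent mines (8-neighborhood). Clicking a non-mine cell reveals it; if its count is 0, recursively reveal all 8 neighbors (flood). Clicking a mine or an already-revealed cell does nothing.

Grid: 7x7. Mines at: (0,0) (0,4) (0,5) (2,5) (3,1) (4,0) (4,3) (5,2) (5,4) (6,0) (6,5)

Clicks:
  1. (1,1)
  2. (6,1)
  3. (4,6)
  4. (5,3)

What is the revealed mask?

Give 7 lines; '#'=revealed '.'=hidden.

Answer: .......
.#.....
.......
.....##
.....##
...#.##
.#.....

Derivation:
Click 1 (1,1) count=1: revealed 1 new [(1,1)] -> total=1
Click 2 (6,1) count=2: revealed 1 new [(6,1)] -> total=2
Click 3 (4,6) count=0: revealed 6 new [(3,5) (3,6) (4,5) (4,6) (5,5) (5,6)] -> total=8
Click 4 (5,3) count=3: revealed 1 new [(5,3)] -> total=9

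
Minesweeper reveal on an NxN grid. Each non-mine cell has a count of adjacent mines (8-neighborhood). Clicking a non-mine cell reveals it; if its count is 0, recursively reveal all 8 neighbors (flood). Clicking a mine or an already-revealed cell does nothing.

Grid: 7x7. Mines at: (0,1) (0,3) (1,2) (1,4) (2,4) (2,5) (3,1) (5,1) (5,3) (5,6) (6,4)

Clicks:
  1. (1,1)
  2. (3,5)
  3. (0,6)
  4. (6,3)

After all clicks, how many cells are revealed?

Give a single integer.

Answer: 7

Derivation:
Click 1 (1,1) count=2: revealed 1 new [(1,1)] -> total=1
Click 2 (3,5) count=2: revealed 1 new [(3,5)] -> total=2
Click 3 (0,6) count=0: revealed 4 new [(0,5) (0,6) (1,5) (1,6)] -> total=6
Click 4 (6,3) count=2: revealed 1 new [(6,3)] -> total=7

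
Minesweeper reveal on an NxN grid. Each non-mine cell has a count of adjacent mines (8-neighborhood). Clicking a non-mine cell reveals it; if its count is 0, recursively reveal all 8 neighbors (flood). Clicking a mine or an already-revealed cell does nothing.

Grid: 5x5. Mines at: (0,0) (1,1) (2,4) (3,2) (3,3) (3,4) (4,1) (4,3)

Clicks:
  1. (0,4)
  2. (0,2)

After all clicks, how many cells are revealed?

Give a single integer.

Answer: 6

Derivation:
Click 1 (0,4) count=0: revealed 6 new [(0,2) (0,3) (0,4) (1,2) (1,3) (1,4)] -> total=6
Click 2 (0,2) count=1: revealed 0 new [(none)] -> total=6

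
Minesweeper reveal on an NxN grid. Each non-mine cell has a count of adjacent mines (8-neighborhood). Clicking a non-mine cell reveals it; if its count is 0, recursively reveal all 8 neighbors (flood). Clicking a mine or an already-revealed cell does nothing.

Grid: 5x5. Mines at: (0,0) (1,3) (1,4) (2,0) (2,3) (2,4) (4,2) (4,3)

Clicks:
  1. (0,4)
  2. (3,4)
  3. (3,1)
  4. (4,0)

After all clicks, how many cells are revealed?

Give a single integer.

Answer: 6

Derivation:
Click 1 (0,4) count=2: revealed 1 new [(0,4)] -> total=1
Click 2 (3,4) count=3: revealed 1 new [(3,4)] -> total=2
Click 3 (3,1) count=2: revealed 1 new [(3,1)] -> total=3
Click 4 (4,0) count=0: revealed 3 new [(3,0) (4,0) (4,1)] -> total=6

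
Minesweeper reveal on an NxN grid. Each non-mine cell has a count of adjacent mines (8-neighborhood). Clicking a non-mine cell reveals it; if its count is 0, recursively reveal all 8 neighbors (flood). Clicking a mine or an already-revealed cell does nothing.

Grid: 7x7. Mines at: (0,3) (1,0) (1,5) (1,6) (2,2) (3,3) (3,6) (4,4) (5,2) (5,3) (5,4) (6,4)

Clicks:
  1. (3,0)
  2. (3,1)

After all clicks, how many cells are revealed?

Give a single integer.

Click 1 (3,0) count=0: revealed 10 new [(2,0) (2,1) (3,0) (3,1) (4,0) (4,1) (5,0) (5,1) (6,0) (6,1)] -> total=10
Click 2 (3,1) count=1: revealed 0 new [(none)] -> total=10

Answer: 10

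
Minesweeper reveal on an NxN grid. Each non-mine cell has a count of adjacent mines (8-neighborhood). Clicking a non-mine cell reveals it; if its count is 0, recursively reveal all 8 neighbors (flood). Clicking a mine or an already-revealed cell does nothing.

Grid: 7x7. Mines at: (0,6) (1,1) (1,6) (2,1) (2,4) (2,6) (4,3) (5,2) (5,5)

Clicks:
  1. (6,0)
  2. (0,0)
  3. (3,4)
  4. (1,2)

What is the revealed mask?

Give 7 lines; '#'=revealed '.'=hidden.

Click 1 (6,0) count=0: revealed 8 new [(3,0) (3,1) (4,0) (4,1) (5,0) (5,1) (6,0) (6,1)] -> total=8
Click 2 (0,0) count=1: revealed 1 new [(0,0)] -> total=9
Click 3 (3,4) count=2: revealed 1 new [(3,4)] -> total=10
Click 4 (1,2) count=2: revealed 1 new [(1,2)] -> total=11

Answer: #......
..#....
.......
##..#..
##.....
##.....
##.....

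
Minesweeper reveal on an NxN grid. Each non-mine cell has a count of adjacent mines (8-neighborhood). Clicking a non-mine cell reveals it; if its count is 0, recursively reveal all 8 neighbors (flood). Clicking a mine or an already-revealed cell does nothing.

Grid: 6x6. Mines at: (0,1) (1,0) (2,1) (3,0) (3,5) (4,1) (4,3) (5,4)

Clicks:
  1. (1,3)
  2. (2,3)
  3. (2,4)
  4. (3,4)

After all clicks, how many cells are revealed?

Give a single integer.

Answer: 15

Derivation:
Click 1 (1,3) count=0: revealed 15 new [(0,2) (0,3) (0,4) (0,5) (1,2) (1,3) (1,4) (1,5) (2,2) (2,3) (2,4) (2,5) (3,2) (3,3) (3,4)] -> total=15
Click 2 (2,3) count=0: revealed 0 new [(none)] -> total=15
Click 3 (2,4) count=1: revealed 0 new [(none)] -> total=15
Click 4 (3,4) count=2: revealed 0 new [(none)] -> total=15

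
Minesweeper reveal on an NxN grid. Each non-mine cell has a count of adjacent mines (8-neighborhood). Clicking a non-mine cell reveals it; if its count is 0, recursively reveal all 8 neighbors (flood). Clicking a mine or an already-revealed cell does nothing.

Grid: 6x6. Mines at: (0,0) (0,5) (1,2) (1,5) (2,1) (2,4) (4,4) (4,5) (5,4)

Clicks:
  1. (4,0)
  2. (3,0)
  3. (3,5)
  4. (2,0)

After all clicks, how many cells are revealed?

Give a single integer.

Click 1 (4,0) count=0: revealed 12 new [(3,0) (3,1) (3,2) (3,3) (4,0) (4,1) (4,2) (4,3) (5,0) (5,1) (5,2) (5,3)] -> total=12
Click 2 (3,0) count=1: revealed 0 new [(none)] -> total=12
Click 3 (3,5) count=3: revealed 1 new [(3,5)] -> total=13
Click 4 (2,0) count=1: revealed 1 new [(2,0)] -> total=14

Answer: 14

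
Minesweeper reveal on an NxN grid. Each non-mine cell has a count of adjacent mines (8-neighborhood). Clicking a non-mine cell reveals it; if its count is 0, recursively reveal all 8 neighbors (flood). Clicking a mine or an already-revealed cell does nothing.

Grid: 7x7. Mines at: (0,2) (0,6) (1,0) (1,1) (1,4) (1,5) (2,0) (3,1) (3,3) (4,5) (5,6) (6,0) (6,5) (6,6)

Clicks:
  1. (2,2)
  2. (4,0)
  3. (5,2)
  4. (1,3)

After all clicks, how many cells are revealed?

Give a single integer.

Click 1 (2,2) count=3: revealed 1 new [(2,2)] -> total=1
Click 2 (4,0) count=1: revealed 1 new [(4,0)] -> total=2
Click 3 (5,2) count=0: revealed 12 new [(4,1) (4,2) (4,3) (4,4) (5,1) (5,2) (5,3) (5,4) (6,1) (6,2) (6,3) (6,4)] -> total=14
Click 4 (1,3) count=2: revealed 1 new [(1,3)] -> total=15

Answer: 15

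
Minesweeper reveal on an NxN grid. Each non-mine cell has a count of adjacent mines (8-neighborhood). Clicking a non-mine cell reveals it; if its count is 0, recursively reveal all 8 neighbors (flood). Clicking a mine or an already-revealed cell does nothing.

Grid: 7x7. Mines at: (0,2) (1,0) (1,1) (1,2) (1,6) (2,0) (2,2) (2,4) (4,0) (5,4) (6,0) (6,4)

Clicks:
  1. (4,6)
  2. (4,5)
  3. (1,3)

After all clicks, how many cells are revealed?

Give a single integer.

Click 1 (4,6) count=0: revealed 10 new [(2,5) (2,6) (3,5) (3,6) (4,5) (4,6) (5,5) (5,6) (6,5) (6,6)] -> total=10
Click 2 (4,5) count=1: revealed 0 new [(none)] -> total=10
Click 3 (1,3) count=4: revealed 1 new [(1,3)] -> total=11

Answer: 11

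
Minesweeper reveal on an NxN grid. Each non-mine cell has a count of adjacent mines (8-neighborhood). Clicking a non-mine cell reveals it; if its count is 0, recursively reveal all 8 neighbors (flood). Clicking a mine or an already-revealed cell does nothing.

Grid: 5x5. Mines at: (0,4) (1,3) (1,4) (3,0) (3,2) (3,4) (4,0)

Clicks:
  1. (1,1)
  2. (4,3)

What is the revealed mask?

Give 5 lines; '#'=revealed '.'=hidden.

Answer: ###..
###..
###..
.....
...#.

Derivation:
Click 1 (1,1) count=0: revealed 9 new [(0,0) (0,1) (0,2) (1,0) (1,1) (1,2) (2,0) (2,1) (2,2)] -> total=9
Click 2 (4,3) count=2: revealed 1 new [(4,3)] -> total=10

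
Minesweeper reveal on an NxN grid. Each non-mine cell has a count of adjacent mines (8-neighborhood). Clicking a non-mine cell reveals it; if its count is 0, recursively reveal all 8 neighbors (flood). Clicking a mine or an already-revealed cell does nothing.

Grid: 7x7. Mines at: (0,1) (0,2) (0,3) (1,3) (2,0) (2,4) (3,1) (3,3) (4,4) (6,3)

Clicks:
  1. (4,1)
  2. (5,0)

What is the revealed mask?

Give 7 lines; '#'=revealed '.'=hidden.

Answer: .......
.......
.......
.......
###....
###....
###....

Derivation:
Click 1 (4,1) count=1: revealed 1 new [(4,1)] -> total=1
Click 2 (5,0) count=0: revealed 8 new [(4,0) (4,2) (5,0) (5,1) (5,2) (6,0) (6,1) (6,2)] -> total=9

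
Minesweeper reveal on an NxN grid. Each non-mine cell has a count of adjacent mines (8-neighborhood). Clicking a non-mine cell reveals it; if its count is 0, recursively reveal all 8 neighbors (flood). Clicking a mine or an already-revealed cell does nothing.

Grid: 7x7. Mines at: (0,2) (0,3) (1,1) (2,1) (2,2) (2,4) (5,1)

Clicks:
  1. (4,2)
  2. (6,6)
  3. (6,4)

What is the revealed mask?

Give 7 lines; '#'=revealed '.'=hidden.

Answer: ....###
....###
.....##
..#####
..#####
..#####
..#####

Derivation:
Click 1 (4,2) count=1: revealed 1 new [(4,2)] -> total=1
Click 2 (6,6) count=0: revealed 27 new [(0,4) (0,5) (0,6) (1,4) (1,5) (1,6) (2,5) (2,6) (3,2) (3,3) (3,4) (3,5) (3,6) (4,3) (4,4) (4,5) (4,6) (5,2) (5,3) (5,4) (5,5) (5,6) (6,2) (6,3) (6,4) (6,5) (6,6)] -> total=28
Click 3 (6,4) count=0: revealed 0 new [(none)] -> total=28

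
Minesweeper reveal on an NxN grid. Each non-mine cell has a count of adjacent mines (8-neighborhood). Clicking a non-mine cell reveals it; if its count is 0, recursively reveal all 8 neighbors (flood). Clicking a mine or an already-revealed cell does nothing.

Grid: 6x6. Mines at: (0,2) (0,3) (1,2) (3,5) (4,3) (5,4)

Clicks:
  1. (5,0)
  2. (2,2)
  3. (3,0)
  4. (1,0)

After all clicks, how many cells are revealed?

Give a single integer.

Answer: 16

Derivation:
Click 1 (5,0) count=0: revealed 16 new [(0,0) (0,1) (1,0) (1,1) (2,0) (2,1) (2,2) (3,0) (3,1) (3,2) (4,0) (4,1) (4,2) (5,0) (5,1) (5,2)] -> total=16
Click 2 (2,2) count=1: revealed 0 new [(none)] -> total=16
Click 3 (3,0) count=0: revealed 0 new [(none)] -> total=16
Click 4 (1,0) count=0: revealed 0 new [(none)] -> total=16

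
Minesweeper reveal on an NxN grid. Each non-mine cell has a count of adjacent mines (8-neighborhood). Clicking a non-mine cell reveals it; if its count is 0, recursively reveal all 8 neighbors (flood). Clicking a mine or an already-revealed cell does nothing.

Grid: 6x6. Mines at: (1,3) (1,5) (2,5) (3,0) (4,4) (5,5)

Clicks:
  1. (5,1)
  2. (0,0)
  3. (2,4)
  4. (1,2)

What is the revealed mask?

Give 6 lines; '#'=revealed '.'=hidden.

Answer: ###...
###...
#####.
.###..
####..
####..

Derivation:
Click 1 (5,1) count=0: revealed 14 new [(2,1) (2,2) (2,3) (3,1) (3,2) (3,3) (4,0) (4,1) (4,2) (4,3) (5,0) (5,1) (5,2) (5,3)] -> total=14
Click 2 (0,0) count=0: revealed 7 new [(0,0) (0,1) (0,2) (1,0) (1,1) (1,2) (2,0)] -> total=21
Click 3 (2,4) count=3: revealed 1 new [(2,4)] -> total=22
Click 4 (1,2) count=1: revealed 0 new [(none)] -> total=22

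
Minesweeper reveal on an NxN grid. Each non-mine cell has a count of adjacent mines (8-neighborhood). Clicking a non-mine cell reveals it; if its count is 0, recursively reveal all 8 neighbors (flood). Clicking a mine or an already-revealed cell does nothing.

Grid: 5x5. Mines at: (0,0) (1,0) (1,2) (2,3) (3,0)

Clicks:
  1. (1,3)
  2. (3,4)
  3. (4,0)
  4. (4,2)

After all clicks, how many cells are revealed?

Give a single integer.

Click 1 (1,3) count=2: revealed 1 new [(1,3)] -> total=1
Click 2 (3,4) count=1: revealed 1 new [(3,4)] -> total=2
Click 3 (4,0) count=1: revealed 1 new [(4,0)] -> total=3
Click 4 (4,2) count=0: revealed 7 new [(3,1) (3,2) (3,3) (4,1) (4,2) (4,3) (4,4)] -> total=10

Answer: 10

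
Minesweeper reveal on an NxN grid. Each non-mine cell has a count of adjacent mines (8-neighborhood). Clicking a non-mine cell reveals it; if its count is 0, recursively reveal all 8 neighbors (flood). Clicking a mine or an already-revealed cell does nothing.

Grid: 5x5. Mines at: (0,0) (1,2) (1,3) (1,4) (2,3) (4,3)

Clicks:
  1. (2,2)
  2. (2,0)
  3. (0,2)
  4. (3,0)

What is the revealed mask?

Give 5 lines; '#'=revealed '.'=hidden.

Answer: ..#..
##...
###..
###..
###..

Derivation:
Click 1 (2,2) count=3: revealed 1 new [(2,2)] -> total=1
Click 2 (2,0) count=0: revealed 10 new [(1,0) (1,1) (2,0) (2,1) (3,0) (3,1) (3,2) (4,0) (4,1) (4,2)] -> total=11
Click 3 (0,2) count=2: revealed 1 new [(0,2)] -> total=12
Click 4 (3,0) count=0: revealed 0 new [(none)] -> total=12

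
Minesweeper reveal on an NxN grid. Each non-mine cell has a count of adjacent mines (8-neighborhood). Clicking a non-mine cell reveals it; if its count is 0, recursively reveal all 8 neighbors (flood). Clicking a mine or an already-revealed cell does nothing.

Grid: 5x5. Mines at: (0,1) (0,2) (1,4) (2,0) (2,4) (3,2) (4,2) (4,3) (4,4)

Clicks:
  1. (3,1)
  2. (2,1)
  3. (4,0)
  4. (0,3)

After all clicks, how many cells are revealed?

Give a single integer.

Click 1 (3,1) count=3: revealed 1 new [(3,1)] -> total=1
Click 2 (2,1) count=2: revealed 1 new [(2,1)] -> total=2
Click 3 (4,0) count=0: revealed 3 new [(3,0) (4,0) (4,1)] -> total=5
Click 4 (0,3) count=2: revealed 1 new [(0,3)] -> total=6

Answer: 6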